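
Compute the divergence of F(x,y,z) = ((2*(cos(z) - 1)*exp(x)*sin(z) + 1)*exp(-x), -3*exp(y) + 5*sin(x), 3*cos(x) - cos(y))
-3*exp(y) - exp(-x)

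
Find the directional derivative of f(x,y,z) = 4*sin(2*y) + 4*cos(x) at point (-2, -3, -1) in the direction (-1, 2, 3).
2*sqrt(14)*(-sin(2) + 4*cos(6))/7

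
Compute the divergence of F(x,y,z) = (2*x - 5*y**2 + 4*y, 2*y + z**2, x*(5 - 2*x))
4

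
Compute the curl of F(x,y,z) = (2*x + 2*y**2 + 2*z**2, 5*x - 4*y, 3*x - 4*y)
(-4, 4*z - 3, 5 - 4*y)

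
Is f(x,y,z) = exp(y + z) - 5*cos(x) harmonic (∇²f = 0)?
No, ∇²f = 2*exp(y + z) + 5*cos(x)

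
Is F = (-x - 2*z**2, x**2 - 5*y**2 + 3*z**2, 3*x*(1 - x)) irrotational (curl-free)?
No, ∇×F = (-6*z, 6*x - 4*z - 3, 2*x)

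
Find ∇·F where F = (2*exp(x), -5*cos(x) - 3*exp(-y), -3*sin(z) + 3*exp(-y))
2*exp(x) - 3*cos(z) + 3*exp(-y)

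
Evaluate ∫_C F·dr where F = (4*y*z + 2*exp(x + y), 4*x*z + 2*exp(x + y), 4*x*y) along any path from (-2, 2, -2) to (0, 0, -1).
-32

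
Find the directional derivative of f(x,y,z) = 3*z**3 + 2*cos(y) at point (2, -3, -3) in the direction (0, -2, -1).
-sqrt(5)*(4*sin(3) + 81)/5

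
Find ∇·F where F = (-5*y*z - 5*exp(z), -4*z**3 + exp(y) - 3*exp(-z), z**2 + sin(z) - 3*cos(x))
2*z + exp(y) + cos(z)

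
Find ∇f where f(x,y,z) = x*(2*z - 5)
(2*z - 5, 0, 2*x)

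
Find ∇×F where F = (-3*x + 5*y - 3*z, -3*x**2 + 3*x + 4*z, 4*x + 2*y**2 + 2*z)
(4*y - 4, -7, -6*x - 2)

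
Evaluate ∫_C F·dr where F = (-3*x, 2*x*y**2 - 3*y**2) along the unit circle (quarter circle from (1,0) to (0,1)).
pi/8 + 1/2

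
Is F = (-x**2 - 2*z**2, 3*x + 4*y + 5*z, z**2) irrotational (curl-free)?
No, ∇×F = (-5, -4*z, 3)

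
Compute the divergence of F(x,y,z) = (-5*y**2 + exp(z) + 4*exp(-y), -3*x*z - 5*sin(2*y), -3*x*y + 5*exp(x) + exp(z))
exp(z) - 10*cos(2*y)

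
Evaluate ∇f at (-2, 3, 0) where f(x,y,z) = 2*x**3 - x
(23, 0, 0)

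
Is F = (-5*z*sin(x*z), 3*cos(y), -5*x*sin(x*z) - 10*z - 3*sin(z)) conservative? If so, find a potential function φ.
Yes, F is conservative. φ = -5*z**2 + 3*sin(y) + 3*cos(z) + 5*cos(x*z)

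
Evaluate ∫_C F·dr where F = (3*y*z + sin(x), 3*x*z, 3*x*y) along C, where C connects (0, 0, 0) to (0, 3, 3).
0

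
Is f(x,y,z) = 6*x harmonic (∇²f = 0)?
Yes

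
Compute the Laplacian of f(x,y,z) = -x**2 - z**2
-4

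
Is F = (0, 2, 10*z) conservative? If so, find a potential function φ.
Yes, F is conservative. φ = 2*y + 5*z**2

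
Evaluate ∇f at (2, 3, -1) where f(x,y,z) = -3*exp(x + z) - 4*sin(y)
(-3*E, -4*cos(3), -3*E)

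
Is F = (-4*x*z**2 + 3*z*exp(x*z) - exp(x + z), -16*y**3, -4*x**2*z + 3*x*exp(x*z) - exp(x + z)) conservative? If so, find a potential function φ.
Yes, F is conservative. φ = -2*x**2*z**2 - 4*y**4 + 3*exp(x*z) - exp(x + z)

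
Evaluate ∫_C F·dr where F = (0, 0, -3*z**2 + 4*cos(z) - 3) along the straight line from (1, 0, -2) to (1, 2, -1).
-10 - 4*sin(1) + 4*sin(2)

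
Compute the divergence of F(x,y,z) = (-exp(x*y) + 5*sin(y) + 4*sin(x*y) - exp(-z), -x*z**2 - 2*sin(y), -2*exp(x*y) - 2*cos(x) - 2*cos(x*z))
2*x*sin(x*z) - y*exp(x*y) + 4*y*cos(x*y) - 2*cos(y)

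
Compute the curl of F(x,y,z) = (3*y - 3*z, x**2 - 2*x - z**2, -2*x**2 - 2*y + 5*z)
(2*z - 2, 4*x - 3, 2*x - 5)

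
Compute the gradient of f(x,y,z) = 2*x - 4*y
(2, -4, 0)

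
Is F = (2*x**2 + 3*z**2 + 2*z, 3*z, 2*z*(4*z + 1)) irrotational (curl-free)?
No, ∇×F = (-3, 6*z + 2, 0)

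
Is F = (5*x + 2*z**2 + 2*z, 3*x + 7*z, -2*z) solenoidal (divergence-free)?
No, ∇·F = 3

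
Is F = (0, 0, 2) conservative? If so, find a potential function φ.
Yes, F is conservative. φ = 2*z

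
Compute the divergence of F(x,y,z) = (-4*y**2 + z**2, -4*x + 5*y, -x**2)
5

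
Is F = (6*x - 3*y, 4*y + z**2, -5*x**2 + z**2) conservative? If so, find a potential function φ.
No, ∇×F = (-2*z, 10*x, 3) ≠ 0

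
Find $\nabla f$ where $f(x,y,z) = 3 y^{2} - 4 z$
(0, 6*y, -4)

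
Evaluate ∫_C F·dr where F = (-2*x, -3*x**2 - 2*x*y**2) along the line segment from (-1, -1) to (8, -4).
645/2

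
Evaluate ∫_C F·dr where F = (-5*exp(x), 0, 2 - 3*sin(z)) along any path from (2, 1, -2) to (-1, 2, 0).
-5*exp(-1) - 3*cos(2) + 7 + 5*exp(2)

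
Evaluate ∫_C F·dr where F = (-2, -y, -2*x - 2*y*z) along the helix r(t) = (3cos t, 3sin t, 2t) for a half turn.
12 - 24*pi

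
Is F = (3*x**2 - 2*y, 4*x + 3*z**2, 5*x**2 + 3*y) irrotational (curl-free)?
No, ∇×F = (3 - 6*z, -10*x, 6)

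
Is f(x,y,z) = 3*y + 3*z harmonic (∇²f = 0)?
Yes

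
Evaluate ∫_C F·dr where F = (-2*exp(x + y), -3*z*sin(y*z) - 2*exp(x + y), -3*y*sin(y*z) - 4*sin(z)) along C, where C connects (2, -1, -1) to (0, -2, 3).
4*cos(3) - 7*cos(1) - 2*exp(-2) + 3*cos(6) + 2*E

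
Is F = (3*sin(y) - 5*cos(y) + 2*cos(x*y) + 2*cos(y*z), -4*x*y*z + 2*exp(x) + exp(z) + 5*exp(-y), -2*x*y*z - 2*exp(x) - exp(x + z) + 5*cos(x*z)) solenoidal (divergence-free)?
No, ∇·F = -2*x*y - 4*x*z - 5*x*sin(x*z) - 2*y*sin(x*y) - exp(x + z) - 5*exp(-y)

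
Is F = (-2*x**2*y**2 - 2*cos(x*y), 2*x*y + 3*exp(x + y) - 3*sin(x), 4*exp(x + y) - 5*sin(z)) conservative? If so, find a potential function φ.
No, ∇×F = (4*exp(x + y), -4*exp(x + y), 4*x**2*y - 2*x*sin(x*y) + 2*y + 3*exp(x + y) - 3*cos(x)) ≠ 0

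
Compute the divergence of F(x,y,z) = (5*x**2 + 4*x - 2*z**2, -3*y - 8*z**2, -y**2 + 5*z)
10*x + 6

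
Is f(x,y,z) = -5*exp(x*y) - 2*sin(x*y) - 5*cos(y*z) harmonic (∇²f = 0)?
No, ∇²f = -5*x**2*exp(x*y) + 2*x**2*sin(x*y) + y**2*(-5*exp(x*y) + 2*sin(x*y)) + 5*y**2*cos(y*z) + 5*z**2*cos(y*z)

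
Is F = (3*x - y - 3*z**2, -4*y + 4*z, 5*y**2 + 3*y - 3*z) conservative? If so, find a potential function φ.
No, ∇×F = (10*y - 1, -6*z, 1) ≠ 0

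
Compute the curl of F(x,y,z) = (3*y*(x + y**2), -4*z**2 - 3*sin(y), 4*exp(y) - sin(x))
(8*z + 4*exp(y), cos(x), -3*x - 9*y**2)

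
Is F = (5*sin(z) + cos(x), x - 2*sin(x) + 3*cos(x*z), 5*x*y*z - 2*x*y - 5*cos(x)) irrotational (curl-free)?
No, ∇×F = (x*(5*z + 3*sin(x*z) - 2), -5*y*z + 2*y - 5*sin(x) + 5*cos(z), -3*z*sin(x*z) - 2*cos(x) + 1)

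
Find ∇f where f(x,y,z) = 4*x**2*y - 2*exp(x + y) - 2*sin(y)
(8*x*y - 2*exp(x + y), 4*x**2 - 2*exp(x + y) - 2*cos(y), 0)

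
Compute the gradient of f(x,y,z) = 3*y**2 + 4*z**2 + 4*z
(0, 6*y, 8*z + 4)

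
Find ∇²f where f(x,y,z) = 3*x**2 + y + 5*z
6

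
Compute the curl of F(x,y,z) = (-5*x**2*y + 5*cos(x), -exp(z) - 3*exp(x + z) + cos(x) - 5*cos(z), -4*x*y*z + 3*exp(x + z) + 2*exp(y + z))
(-4*x*z + exp(z) + 3*exp(x + z) + 2*exp(y + z) - 5*sin(z), 4*y*z - 3*exp(x + z), 5*x**2 - 3*exp(x + z) - sin(x))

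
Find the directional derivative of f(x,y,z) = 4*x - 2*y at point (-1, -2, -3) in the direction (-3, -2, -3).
-4*sqrt(22)/11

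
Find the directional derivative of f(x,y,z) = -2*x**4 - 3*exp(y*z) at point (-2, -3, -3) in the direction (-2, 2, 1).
-128/3 + 9*exp(9)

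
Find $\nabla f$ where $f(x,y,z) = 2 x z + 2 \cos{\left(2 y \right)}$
(2*z, -4*sin(2*y), 2*x)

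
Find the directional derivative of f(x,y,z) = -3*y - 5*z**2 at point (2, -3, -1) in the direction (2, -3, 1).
19*sqrt(14)/14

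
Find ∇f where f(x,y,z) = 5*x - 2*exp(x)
(5 - 2*exp(x), 0, 0)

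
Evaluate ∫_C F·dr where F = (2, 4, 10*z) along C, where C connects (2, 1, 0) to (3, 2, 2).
26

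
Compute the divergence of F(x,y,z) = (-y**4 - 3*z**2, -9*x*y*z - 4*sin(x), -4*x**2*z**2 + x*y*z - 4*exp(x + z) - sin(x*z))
-8*x**2*z + x*y - 9*x*z - x*cos(x*z) - 4*exp(x + z)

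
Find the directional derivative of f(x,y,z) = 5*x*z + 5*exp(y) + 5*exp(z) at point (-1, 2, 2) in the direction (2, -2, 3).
5*sqrt(17)*(1 + exp(2))/17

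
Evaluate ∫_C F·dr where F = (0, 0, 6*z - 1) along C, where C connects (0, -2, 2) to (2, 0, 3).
14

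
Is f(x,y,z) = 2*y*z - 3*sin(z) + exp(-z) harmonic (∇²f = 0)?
No, ∇²f = 3*sin(z) + exp(-z)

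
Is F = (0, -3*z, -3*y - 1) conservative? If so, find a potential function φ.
Yes, F is conservative. φ = z*(-3*y - 1)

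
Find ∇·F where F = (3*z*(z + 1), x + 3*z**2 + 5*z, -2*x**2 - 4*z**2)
-8*z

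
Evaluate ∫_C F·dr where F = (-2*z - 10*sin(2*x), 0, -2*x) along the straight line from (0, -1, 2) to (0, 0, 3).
0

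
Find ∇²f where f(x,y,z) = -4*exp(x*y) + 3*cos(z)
-4*x**2*exp(x*y) - 4*y**2*exp(x*y) - 3*cos(z)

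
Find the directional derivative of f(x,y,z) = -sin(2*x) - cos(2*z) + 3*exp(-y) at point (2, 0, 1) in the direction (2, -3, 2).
sqrt(17)*(-4*cos(4) + 4*sin(2) + 9)/17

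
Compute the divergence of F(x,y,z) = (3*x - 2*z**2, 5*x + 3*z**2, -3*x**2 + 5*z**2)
10*z + 3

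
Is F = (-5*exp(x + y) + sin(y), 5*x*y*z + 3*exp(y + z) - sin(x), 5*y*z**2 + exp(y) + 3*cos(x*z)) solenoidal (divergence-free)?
No, ∇·F = 5*x*z - 3*x*sin(x*z) + 10*y*z - 5*exp(x + y) + 3*exp(y + z)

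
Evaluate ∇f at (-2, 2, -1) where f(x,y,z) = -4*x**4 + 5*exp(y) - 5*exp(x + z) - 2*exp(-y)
(128 - 5*exp(-3), (2 + 5*exp(4))*exp(-2), -5*exp(-3))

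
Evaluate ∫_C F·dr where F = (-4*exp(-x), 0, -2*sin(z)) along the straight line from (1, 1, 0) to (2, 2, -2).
-2 - 4*exp(-1) + 2*cos(2) + 4*exp(-2)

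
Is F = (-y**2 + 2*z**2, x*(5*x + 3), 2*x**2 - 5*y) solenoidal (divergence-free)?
Yes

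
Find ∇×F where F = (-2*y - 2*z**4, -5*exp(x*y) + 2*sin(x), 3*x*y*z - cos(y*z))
(z*(3*x + sin(y*z)), z*(-3*y - 8*z**2), -5*y*exp(x*y) + 2*cos(x) + 2)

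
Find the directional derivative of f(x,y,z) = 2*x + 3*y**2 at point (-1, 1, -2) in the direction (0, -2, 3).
-12*sqrt(13)/13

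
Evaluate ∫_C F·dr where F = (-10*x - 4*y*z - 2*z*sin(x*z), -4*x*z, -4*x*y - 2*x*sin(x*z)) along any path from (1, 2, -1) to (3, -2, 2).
-2*cos(1) + 2*cos(6)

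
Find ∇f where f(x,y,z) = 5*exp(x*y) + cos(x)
(5*y*exp(x*y) - sin(x), 5*x*exp(x*y), 0)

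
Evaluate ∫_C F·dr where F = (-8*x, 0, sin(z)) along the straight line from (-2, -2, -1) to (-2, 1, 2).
-cos(2) + cos(1)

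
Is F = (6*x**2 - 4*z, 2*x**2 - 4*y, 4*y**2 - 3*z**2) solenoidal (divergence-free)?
No, ∇·F = 12*x - 6*z - 4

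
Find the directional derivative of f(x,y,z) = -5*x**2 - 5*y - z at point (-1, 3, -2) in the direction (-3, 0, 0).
-10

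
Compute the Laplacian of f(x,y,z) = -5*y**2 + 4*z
-10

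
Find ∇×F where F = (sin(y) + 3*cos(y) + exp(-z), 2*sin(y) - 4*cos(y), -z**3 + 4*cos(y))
(-4*sin(y), -exp(-z), 3*sin(y) - cos(y))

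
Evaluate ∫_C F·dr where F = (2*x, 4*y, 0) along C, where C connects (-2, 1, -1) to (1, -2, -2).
3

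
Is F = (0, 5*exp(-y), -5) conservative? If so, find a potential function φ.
Yes, F is conservative. φ = -5*z - 5*exp(-y)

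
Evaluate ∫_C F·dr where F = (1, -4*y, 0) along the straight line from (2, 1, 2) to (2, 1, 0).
0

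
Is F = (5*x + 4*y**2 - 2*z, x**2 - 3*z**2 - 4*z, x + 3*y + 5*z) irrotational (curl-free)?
No, ∇×F = (6*z + 7, -3, 2*x - 8*y)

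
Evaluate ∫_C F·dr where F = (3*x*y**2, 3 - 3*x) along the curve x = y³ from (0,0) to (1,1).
27/8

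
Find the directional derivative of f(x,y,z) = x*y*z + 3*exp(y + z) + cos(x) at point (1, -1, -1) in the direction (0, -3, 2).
sqrt(13)*(-3 + exp(2))*exp(-2)/13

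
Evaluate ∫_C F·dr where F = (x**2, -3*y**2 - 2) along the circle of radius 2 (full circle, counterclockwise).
0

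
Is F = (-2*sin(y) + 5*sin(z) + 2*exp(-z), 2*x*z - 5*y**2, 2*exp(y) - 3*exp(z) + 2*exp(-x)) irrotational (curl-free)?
No, ∇×F = (-2*x + 2*exp(y), 5*cos(z) - 2*exp(-z) + 2*exp(-x), 2*z + 2*cos(y))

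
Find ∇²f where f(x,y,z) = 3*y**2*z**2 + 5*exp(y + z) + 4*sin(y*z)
-4*y**2*sin(y*z) + 6*y**2 - 4*z**2*sin(y*z) + 6*z**2 + 10*exp(y + z)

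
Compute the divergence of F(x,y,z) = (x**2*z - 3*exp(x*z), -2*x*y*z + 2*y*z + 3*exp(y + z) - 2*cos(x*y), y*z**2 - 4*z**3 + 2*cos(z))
2*x*sin(x*y) + 2*y*z - 12*z**2 - 3*z*exp(x*z) + 2*z + 3*exp(y + z) - 2*sin(z)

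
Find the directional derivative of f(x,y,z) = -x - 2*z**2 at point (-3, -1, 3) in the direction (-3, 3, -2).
27*sqrt(22)/22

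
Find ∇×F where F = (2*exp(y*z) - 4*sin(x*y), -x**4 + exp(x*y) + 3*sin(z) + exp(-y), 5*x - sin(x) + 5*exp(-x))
(-3*cos(z), 2*y*exp(y*z) + cos(x) - 5 + 5*exp(-x), -4*x**3 + 4*x*cos(x*y) + y*exp(x*y) - 2*z*exp(y*z))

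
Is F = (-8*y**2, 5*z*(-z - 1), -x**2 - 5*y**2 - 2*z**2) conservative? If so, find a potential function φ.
No, ∇×F = (-10*y + 10*z + 5, 2*x, 16*y) ≠ 0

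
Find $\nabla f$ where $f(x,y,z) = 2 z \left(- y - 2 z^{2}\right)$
(0, -2*z, -2*y - 12*z**2)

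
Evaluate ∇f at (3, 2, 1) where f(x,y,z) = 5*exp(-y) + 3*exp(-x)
(-3*exp(-3), -5*exp(-2), 0)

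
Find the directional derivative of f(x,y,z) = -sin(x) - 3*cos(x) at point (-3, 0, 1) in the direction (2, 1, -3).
-sqrt(14)*(cos(3) + 3*sin(3))/7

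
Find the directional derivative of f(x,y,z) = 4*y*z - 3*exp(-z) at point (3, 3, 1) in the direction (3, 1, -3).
sqrt(19)*(-32*E - 9)*exp(-1)/19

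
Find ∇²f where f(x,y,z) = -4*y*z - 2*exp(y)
-2*exp(y)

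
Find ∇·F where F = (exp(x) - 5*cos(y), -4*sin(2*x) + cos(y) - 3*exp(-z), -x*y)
exp(x) - sin(y)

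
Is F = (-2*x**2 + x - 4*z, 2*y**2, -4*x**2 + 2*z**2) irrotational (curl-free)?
No, ∇×F = (0, 8*x - 4, 0)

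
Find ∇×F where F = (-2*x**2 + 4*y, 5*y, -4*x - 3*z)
(0, 4, -4)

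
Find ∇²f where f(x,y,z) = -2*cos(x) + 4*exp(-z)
2*cos(x) + 4*exp(-z)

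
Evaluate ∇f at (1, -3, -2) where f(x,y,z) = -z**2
(0, 0, 4)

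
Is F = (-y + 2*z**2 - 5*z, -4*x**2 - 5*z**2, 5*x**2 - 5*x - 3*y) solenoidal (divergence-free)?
Yes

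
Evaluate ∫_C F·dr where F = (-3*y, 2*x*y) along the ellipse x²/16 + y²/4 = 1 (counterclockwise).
24*pi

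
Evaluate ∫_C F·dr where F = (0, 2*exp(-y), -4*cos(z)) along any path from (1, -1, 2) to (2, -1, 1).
-4*sin(1) + 4*sin(2)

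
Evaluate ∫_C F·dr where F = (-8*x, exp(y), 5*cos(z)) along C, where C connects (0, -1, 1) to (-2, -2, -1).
-16 - 10*sin(1) - exp(-1) + exp(-2)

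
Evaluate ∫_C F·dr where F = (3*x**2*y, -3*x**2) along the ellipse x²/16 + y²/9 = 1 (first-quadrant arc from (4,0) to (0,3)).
-36*pi - 96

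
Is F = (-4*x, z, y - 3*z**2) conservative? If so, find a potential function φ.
Yes, F is conservative. φ = -2*x**2 + y*z - z**3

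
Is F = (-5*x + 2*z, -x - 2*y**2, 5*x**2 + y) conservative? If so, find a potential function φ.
No, ∇×F = (1, 2 - 10*x, -1) ≠ 0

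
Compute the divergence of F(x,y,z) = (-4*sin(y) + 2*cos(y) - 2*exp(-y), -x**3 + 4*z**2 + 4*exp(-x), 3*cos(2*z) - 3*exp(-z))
-6*sin(2*z) + 3*exp(-z)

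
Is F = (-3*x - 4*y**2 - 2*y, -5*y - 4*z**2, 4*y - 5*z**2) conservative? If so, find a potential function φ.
No, ∇×F = (8*z + 4, 0, 8*y + 2) ≠ 0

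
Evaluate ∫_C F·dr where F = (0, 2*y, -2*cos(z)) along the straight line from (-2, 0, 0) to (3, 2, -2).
2*sin(2) + 4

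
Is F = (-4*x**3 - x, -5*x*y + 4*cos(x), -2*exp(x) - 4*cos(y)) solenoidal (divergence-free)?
No, ∇·F = -12*x**2 - 5*x - 1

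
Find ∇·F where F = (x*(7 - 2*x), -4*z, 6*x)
7 - 4*x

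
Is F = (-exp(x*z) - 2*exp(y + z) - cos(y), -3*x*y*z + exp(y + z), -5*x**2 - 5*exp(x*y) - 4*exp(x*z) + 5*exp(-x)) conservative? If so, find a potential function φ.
No, ∇×F = (3*x*y - 5*x*exp(x*y) - exp(y + z), -x*exp(x*z) + 10*x + 5*y*exp(x*y) + 4*z*exp(x*z) - 2*exp(y + z) + 5*exp(-x), -3*y*z + 2*exp(y + z) - sin(y)) ≠ 0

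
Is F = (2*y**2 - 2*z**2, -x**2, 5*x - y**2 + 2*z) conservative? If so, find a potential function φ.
No, ∇×F = (-2*y, -4*z - 5, -2*x - 4*y) ≠ 0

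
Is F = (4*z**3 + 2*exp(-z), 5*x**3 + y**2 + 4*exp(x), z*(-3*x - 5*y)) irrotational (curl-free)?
No, ∇×F = (-5*z, 12*z**2 + 3*z - 2*exp(-z), 15*x**2 + 4*exp(x))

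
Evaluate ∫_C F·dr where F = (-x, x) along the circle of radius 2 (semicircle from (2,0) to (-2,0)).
2*pi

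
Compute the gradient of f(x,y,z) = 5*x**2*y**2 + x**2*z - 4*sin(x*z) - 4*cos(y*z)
(10*x*y**2 + 2*x*z - 4*z*cos(x*z), 10*x**2*y + 4*z*sin(y*z), x**2 - 4*x*cos(x*z) + 4*y*sin(y*z))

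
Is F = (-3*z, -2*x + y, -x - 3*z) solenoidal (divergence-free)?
No, ∇·F = -2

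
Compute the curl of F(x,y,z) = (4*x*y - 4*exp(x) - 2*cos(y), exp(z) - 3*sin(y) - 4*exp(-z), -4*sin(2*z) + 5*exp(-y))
(-exp(z) - 4*exp(-z) - 5*exp(-y), 0, -4*x - 2*sin(y))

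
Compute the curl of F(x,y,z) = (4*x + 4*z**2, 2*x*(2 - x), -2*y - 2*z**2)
(-2, 8*z, 4 - 4*x)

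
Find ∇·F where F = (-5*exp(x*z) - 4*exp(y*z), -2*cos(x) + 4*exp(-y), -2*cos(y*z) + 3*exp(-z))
2*y*sin(y*z) - 5*z*exp(x*z) - 3*exp(-z) - 4*exp(-y)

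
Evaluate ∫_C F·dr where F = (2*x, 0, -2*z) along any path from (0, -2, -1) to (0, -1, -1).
0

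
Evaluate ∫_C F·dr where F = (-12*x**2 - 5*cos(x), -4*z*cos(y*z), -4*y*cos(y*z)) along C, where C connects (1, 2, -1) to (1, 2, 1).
-8*sin(2)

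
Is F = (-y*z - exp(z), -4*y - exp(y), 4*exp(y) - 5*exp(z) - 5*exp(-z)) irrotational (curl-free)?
No, ∇×F = (4*exp(y), -y - exp(z), z)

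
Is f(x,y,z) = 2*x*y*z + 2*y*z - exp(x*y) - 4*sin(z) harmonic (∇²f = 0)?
No, ∇²f = -x**2*exp(x*y) - y**2*exp(x*y) + 4*sin(z)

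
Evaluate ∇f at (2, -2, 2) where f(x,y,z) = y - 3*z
(0, 1, -3)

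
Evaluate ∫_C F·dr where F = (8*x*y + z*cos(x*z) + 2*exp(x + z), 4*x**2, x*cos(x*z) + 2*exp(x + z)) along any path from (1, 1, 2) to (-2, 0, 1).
-2*exp(3) - 4 - 2*sin(2) + 2*exp(-1)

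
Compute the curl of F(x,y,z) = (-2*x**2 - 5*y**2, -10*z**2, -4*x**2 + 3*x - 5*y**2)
(-10*y + 20*z, 8*x - 3, 10*y)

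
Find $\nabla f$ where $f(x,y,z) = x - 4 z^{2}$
(1, 0, -8*z)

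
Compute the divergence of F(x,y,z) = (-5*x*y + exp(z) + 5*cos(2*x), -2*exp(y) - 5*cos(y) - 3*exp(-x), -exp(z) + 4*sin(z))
-5*y - 2*exp(y) - exp(z) - 10*sin(2*x) + 5*sin(y) + 4*cos(z)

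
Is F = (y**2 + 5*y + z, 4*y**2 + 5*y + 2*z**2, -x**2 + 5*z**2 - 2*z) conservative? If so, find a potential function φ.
No, ∇×F = (-4*z, 2*x + 1, -2*y - 5) ≠ 0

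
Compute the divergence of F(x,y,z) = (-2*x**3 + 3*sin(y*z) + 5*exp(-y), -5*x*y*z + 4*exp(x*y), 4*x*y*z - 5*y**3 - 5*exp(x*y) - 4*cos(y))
x*(-6*x + 4*y - 5*z + 4*exp(x*y))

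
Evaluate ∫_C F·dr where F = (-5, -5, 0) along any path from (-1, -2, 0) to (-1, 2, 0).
-20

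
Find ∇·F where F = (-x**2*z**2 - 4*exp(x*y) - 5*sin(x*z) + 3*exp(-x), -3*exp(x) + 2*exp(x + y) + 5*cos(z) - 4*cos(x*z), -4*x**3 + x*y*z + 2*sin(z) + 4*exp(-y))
x*y - 2*x*z**2 - 4*y*exp(x*y) - 5*z*cos(x*z) + 2*exp(x + y) + 2*cos(z) - 3*exp(-x)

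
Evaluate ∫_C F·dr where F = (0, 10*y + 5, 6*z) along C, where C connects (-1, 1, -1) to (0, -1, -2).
-1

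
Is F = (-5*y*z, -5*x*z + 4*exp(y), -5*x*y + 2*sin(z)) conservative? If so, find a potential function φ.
Yes, F is conservative. φ = -5*x*y*z + 4*exp(y) - 2*cos(z)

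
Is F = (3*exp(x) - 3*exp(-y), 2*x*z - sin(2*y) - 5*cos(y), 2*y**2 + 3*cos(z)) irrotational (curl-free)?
No, ∇×F = (-2*x + 4*y, 0, 2*z - 3*exp(-y))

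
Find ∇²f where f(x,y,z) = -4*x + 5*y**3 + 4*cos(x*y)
-4*x**2*cos(x*y) - 4*y**2*cos(x*y) + 30*y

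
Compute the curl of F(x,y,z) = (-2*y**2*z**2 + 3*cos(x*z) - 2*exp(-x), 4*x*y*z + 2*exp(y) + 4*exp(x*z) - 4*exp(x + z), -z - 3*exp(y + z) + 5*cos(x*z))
(-4*x*y - 4*x*exp(x*z) + 4*exp(x + z) - 3*exp(y + z), -3*x*sin(x*z) - 4*y**2*z + 5*z*sin(x*z), 4*y*z**2 + 4*y*z + 4*z*exp(x*z) - 4*exp(x + z))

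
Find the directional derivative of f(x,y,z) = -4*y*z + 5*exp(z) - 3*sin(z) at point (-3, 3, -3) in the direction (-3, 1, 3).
3*sqrt(19)*(-8*exp(3) + 5 - 3*exp(3)*cos(3))*exp(-3)/19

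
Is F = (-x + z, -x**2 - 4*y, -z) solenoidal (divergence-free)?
No, ∇·F = -6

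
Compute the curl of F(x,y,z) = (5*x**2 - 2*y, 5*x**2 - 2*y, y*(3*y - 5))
(6*y - 5, 0, 10*x + 2)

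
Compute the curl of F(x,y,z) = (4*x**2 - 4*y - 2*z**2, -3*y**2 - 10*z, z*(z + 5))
(10, -4*z, 4)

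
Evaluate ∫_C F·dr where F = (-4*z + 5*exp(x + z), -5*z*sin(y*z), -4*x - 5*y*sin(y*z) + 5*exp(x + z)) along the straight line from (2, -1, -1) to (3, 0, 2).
-27 - 5*E - 5*cos(1) + 5*exp(5)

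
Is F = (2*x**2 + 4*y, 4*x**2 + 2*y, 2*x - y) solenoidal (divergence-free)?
No, ∇·F = 4*x + 2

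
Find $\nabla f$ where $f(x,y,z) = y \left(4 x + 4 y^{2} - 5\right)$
(4*y, 4*x + 12*y**2 - 5, 0)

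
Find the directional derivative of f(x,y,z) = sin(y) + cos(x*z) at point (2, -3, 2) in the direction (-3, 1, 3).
sqrt(19)*cos(3)/19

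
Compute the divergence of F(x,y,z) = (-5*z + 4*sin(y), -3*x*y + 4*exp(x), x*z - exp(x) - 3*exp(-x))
-2*x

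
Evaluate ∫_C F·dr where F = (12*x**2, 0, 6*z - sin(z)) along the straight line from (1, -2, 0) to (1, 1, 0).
0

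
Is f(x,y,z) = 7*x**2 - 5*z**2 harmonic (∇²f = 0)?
No, ∇²f = 4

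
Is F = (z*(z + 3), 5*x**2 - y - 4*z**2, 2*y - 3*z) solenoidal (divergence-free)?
No, ∇·F = -4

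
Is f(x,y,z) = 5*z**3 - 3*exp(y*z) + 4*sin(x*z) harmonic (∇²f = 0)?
No, ∇²f = -4*x**2*sin(x*z) - 3*y**2*exp(y*z) - 3*z**2*exp(y*z) - 4*z**2*sin(x*z) + 30*z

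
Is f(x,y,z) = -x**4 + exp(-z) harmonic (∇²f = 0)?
No, ∇²f = -12*x**2 + exp(-z)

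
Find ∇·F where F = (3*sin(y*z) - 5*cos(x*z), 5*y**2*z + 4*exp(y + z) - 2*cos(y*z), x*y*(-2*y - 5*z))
-5*x*y + 10*y*z + 5*z*sin(x*z) + 2*z*sin(y*z) + 4*exp(y + z)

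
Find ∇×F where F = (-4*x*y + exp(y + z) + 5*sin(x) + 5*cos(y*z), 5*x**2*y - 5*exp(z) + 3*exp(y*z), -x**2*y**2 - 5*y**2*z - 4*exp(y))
(-2*x**2*y - 10*y*z - 3*y*exp(y*z) - 4*exp(y) + 5*exp(z), 2*x*y**2 - 5*y*sin(y*z) + exp(y + z), 10*x*y + 4*x + 5*z*sin(y*z) - exp(y + z))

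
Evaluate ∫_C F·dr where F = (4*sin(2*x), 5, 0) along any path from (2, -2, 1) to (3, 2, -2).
-2*cos(6) + 2*cos(4) + 20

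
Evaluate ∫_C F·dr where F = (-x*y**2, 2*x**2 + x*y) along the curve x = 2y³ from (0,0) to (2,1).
3/70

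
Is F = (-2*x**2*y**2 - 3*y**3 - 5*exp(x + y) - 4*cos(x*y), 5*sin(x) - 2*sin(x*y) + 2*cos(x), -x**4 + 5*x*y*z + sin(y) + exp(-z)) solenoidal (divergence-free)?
No, ∇·F = -4*x*y**2 + 5*x*y - 2*x*cos(x*y) + 4*y*sin(x*y) - 5*exp(x + y) - exp(-z)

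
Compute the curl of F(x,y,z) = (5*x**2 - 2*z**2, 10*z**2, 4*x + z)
(-20*z, -4*z - 4, 0)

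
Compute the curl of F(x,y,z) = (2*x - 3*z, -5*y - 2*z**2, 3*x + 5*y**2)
(10*y + 4*z, -6, 0)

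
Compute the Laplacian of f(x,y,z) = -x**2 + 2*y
-2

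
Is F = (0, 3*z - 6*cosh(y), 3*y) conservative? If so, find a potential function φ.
Yes, F is conservative. φ = 3*y*z - 6*sinh(y)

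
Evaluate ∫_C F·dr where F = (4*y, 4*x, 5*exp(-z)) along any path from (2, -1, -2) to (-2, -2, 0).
19 + 5*exp(2)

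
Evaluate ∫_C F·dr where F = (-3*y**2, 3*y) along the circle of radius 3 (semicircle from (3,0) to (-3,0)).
108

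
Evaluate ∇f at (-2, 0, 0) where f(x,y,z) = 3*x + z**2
(3, 0, 0)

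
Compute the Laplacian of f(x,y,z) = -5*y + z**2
2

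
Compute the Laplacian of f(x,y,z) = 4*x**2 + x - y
8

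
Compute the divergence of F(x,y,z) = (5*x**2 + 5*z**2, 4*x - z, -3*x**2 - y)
10*x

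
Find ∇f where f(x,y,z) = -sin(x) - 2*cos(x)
(2*sin(x) - cos(x), 0, 0)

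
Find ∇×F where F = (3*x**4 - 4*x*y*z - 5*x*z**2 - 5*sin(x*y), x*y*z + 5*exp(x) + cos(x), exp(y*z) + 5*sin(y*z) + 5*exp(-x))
(-x*y + z*exp(y*z) + 5*z*cos(y*z), -4*x*y - 10*x*z + 5*exp(-x), 4*x*z + 5*x*cos(x*y) + y*z + 5*exp(x) - sin(x))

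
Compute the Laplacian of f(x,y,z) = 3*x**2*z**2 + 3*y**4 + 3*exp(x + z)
6*x**2 + 36*y**2 + 6*z**2 + 6*exp(x + z)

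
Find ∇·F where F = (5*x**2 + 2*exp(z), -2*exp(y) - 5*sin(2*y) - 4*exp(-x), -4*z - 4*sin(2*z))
10*x - 2*exp(y) - 10*cos(2*y) - 8*cos(2*z) - 4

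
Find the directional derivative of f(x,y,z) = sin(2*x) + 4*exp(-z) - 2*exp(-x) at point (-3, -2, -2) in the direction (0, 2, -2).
2*sqrt(2)*exp(2)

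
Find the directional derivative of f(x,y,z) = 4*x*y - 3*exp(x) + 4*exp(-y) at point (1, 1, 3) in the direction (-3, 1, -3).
sqrt(19)*(-8*E - 4 + 9*exp(2))*exp(-1)/19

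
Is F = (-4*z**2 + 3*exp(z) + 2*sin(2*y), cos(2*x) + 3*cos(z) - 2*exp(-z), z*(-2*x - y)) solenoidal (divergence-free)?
No, ∇·F = -2*x - y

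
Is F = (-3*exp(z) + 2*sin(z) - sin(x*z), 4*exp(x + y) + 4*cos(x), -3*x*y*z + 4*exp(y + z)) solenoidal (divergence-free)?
No, ∇·F = -3*x*y - z*cos(x*z) + 4*exp(x + y) + 4*exp(y + z)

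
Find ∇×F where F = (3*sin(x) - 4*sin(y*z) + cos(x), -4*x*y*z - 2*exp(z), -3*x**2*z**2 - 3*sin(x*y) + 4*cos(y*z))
(4*x*y - 3*x*cos(x*y) - 4*z*sin(y*z) + 2*exp(z), 6*x*z**2 + 3*y*cos(x*y) - 4*y*cos(y*z), 4*z*(-y + cos(y*z)))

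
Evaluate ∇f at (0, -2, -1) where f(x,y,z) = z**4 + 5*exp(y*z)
(0, -5*exp(2), -10*exp(2) - 4)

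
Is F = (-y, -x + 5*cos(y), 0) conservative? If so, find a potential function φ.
Yes, F is conservative. φ = -x*y + 5*sin(y)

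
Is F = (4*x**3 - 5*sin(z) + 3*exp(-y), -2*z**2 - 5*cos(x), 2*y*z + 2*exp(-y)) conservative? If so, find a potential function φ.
No, ∇×F = (6*z - 2*exp(-y), -5*cos(z), 5*sin(x) + 3*exp(-y)) ≠ 0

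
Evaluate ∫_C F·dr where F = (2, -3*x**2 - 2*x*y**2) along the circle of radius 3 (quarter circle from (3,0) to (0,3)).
-60 - 81*pi/8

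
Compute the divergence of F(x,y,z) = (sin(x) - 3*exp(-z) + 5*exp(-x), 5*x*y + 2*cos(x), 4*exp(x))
5*x + cos(x) - 5*exp(-x)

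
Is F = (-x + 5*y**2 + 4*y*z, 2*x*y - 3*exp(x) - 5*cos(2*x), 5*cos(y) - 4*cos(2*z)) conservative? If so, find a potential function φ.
No, ∇×F = (-5*sin(y), 4*y, -8*y - 4*z - 3*exp(x) + 10*sin(2*x)) ≠ 0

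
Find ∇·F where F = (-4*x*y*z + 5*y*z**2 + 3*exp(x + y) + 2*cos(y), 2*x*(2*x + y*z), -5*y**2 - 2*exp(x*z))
2*x*z - 2*x*exp(x*z) - 4*y*z + 3*exp(x + y)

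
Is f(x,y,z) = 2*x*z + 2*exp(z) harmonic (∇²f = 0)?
No, ∇²f = 2*exp(z)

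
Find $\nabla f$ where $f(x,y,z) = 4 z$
(0, 0, 4)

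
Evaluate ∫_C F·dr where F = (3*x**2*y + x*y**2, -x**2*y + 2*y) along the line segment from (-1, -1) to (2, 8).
555/4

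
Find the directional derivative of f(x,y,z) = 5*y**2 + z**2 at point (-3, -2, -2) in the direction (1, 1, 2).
-14*sqrt(6)/3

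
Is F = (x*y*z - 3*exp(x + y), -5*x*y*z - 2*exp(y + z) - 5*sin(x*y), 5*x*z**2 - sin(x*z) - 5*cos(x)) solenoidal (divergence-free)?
No, ∇·F = 5*x*z - 5*x*cos(x*y) - x*cos(x*z) + y*z - 3*exp(x + y) - 2*exp(y + z)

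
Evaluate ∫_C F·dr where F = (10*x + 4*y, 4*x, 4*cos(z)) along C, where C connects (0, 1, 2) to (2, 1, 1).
-4*sin(2) + 4*sin(1) + 28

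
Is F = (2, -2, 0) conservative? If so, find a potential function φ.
Yes, F is conservative. φ = 2*x - 2*y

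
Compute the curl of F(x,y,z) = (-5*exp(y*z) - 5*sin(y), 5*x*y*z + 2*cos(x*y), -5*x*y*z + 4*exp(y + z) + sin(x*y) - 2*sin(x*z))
(-5*x*y - 5*x*z + x*cos(x*y) + 4*exp(y + z), 5*y*z - 5*y*exp(y*z) - y*cos(x*y) + 2*z*cos(x*z), 5*y*z - 2*y*sin(x*y) + 5*z*exp(y*z) + 5*cos(y))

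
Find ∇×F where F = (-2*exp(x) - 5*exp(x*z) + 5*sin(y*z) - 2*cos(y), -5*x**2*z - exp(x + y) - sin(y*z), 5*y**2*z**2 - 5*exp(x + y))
(5*x**2 + 10*y*z**2 + y*cos(y*z) - 5*exp(x + y), -5*x*exp(x*z) + 5*y*cos(y*z) + 5*exp(x + y), -10*x*z - 5*z*cos(y*z) - exp(x + y) - 2*sin(y))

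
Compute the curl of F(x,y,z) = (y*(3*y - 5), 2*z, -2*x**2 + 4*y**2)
(8*y - 2, 4*x, 5 - 6*y)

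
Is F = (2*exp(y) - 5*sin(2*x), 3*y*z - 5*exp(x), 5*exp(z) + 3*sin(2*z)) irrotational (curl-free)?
No, ∇×F = (-3*y, 0, -5*exp(x) - 2*exp(y))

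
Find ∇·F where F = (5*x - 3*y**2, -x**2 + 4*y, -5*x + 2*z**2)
4*z + 9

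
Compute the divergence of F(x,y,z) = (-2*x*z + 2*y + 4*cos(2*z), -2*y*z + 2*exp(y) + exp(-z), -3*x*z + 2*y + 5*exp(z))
-3*x - 4*z + 2*exp(y) + 5*exp(z)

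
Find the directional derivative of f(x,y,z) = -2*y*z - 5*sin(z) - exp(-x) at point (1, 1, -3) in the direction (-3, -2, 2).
-sqrt(17)*(10*E*cos(3) + 3 + 16*E)*exp(-1)/17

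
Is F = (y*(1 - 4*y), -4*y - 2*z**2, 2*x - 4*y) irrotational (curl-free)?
No, ∇×F = (4*z - 4, -2, 8*y - 1)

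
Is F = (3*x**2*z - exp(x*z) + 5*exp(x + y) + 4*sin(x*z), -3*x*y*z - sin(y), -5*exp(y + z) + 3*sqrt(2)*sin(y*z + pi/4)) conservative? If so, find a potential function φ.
No, ∇×F = (3*x*y + 3*sqrt(2)*z*cos(y*z + pi/4) - 5*exp(y + z), x*(3*x - exp(x*z) + 4*cos(x*z)), -3*y*z - 5*exp(x + y)) ≠ 0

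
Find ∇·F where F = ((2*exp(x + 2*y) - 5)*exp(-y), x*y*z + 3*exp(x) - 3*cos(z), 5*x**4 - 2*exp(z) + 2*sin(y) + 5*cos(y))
x*z - 2*exp(z) + 2*exp(x + y)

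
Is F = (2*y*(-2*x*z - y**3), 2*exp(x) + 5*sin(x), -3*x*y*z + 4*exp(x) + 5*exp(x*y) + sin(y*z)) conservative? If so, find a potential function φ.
No, ∇×F = (-3*x*z + 5*x*exp(x*y) + z*cos(y*z), -4*x*y + 3*y*z - 5*y*exp(x*y) - 4*exp(x), 4*x*z + 8*y**3 + 2*exp(x) + 5*cos(x)) ≠ 0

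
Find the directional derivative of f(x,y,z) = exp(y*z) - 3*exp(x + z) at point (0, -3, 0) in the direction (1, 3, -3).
15*sqrt(19)/19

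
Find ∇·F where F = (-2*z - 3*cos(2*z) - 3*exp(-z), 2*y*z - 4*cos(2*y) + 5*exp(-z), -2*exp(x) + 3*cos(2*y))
2*z + 8*sin(2*y)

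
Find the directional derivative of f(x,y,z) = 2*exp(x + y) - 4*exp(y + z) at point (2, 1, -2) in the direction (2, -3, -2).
2*sqrt(17)*(10 - exp(4))*exp(-1)/17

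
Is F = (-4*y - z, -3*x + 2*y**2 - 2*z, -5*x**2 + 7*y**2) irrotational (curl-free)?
No, ∇×F = (14*y + 2, 10*x - 1, 1)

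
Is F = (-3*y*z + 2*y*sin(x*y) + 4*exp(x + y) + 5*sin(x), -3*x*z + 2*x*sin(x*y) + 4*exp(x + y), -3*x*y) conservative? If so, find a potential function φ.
Yes, F is conservative. φ = -3*x*y*z + 4*exp(x + y) - 5*cos(x) - 2*cos(x*y)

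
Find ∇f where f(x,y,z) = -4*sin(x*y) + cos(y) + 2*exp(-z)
(-4*y*cos(x*y), -4*x*cos(x*y) - sin(y), -2*exp(-z))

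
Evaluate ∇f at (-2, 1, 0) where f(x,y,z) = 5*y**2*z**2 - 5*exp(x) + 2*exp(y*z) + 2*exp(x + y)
((-5 + 2*E)*exp(-2), 2*exp(-1), 2)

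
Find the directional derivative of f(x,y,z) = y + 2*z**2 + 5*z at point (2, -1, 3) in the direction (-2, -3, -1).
-10*sqrt(14)/7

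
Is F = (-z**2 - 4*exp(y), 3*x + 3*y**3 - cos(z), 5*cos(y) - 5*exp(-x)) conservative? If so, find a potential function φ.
No, ∇×F = (-5*sin(y) - sin(z), -2*z - 5*exp(-x), 4*exp(y) + 3) ≠ 0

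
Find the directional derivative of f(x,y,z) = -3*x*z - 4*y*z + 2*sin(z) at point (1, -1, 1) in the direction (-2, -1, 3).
sqrt(14)*(6*cos(1) + 13)/14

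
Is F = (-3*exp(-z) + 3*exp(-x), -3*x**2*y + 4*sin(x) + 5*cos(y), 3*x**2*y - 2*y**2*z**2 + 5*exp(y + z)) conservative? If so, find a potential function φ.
No, ∇×F = (3*x**2 - 4*y*z**2 + 5*exp(y + z), -6*x*y + 3*exp(-z), -6*x*y + 4*cos(x)) ≠ 0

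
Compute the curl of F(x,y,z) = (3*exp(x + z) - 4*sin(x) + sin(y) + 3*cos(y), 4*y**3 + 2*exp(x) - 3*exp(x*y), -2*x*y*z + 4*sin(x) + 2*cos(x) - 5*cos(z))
(-2*x*z, 2*y*z + 3*exp(x + z) + 2*sin(x) - 4*cos(x), -3*y*exp(x*y) + 2*exp(x) + 3*sin(y) - cos(y))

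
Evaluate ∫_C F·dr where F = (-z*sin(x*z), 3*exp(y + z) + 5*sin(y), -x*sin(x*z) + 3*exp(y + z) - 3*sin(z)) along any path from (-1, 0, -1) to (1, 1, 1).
-5*cos(1) - 3*exp(-1) + 5 + 3*exp(2)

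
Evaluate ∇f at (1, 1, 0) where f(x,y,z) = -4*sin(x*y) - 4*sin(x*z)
(-4*cos(1), -4*cos(1), -4)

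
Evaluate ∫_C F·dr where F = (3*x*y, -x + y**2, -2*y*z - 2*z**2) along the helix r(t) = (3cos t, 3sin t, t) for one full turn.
pi*(9 - 16*pi**2)/3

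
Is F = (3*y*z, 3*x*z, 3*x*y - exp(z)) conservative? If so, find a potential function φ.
Yes, F is conservative. φ = 3*x*y*z - exp(z)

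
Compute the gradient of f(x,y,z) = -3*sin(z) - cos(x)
(sin(x), 0, -3*cos(z))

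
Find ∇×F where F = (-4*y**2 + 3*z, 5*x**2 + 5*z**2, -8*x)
(-10*z, 11, 10*x + 8*y)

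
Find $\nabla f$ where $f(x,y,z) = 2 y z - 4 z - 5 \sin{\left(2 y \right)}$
(0, 2*z - 10*cos(2*y), 2*y - 4)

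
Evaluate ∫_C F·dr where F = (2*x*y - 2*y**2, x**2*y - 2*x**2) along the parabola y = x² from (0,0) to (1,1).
-17/30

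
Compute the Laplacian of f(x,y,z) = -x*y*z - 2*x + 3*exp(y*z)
3*(y**2 + z**2)*exp(y*z)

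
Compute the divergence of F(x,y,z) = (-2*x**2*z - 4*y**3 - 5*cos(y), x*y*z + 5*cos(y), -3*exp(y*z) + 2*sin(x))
-3*x*z - 3*y*exp(y*z) - 5*sin(y)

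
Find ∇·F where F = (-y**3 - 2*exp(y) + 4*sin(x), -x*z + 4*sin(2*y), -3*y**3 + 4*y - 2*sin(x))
4*cos(x) + 8*cos(2*y)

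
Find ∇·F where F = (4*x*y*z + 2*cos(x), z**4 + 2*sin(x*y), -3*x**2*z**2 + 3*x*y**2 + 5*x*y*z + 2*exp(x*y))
-6*x**2*z + 5*x*y + 2*x*cos(x*y) + 4*y*z - 2*sin(x)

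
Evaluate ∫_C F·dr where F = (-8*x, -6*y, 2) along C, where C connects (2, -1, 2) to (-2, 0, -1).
-3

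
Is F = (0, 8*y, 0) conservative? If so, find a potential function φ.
Yes, F is conservative. φ = 4*y**2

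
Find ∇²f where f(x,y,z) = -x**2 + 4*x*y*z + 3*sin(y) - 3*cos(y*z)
3*y**2*cos(y*z) + 3*z**2*cos(y*z) - 3*sin(y) - 2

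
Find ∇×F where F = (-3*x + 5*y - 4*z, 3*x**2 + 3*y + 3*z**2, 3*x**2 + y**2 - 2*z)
(2*y - 6*z, -6*x - 4, 6*x - 5)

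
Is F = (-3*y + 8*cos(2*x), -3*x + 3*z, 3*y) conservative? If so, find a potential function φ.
Yes, F is conservative. φ = -3*x*y + 3*y*z + 4*sin(2*x)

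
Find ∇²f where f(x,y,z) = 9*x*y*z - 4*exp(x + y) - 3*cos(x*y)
3*x**2*cos(x*y) + 3*y**2*cos(x*y) - 8*exp(x + y)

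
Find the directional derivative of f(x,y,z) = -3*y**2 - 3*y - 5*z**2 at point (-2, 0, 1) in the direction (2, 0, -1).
2*sqrt(5)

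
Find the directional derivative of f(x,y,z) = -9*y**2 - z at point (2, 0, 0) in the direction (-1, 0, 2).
-2*sqrt(5)/5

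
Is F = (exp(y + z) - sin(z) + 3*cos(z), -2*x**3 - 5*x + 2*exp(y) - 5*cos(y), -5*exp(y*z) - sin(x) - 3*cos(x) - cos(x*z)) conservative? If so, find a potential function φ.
No, ∇×F = (-5*z*exp(y*z), -z*sin(x*z) + exp(y + z) - 3*sin(x) - 3*sin(z) + cos(x) - cos(z), -6*x**2 - exp(y + z) - 5) ≠ 0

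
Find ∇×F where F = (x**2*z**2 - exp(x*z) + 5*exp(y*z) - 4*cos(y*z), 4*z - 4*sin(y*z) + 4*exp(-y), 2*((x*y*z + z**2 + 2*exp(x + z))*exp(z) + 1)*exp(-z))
(2*x*z + 4*y*cos(y*z) - 4, 2*x**2*z - x*exp(x*z) - 2*y*z + 5*y*exp(y*z) + 4*y*sin(y*z) - 4*exp(x + z), -z*(5*exp(y*z) + 4*sin(y*z)))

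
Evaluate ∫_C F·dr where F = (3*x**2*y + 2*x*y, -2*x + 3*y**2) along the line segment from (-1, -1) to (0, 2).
47/4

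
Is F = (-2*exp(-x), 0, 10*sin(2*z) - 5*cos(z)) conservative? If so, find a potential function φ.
Yes, F is conservative. φ = -5*sin(z) - 5*cos(2*z) + 2*exp(-x)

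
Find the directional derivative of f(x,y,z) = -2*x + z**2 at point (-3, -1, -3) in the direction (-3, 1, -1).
12*sqrt(11)/11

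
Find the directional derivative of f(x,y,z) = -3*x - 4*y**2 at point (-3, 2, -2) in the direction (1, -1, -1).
13*sqrt(3)/3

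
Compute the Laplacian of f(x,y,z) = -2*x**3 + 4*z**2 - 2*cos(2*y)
-12*x + 16*cos(y)**2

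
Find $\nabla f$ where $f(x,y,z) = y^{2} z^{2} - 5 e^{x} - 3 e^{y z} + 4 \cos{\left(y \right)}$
(-5*exp(x), 2*y*z**2 - 3*z*exp(y*z) - 4*sin(y), y*(2*y*z - 3*exp(y*z)))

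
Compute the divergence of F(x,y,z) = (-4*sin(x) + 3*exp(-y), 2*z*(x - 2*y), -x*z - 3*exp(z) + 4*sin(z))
-x - 4*z - 3*exp(z) - 4*cos(x) + 4*cos(z)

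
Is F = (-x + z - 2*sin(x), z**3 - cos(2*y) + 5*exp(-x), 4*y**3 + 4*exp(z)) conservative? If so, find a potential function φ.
No, ∇×F = (12*y**2 - 3*z**2, 1, -5*exp(-x)) ≠ 0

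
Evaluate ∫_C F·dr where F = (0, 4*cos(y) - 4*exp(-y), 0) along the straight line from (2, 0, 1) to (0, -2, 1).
-4 - 4*sin(2) + 4*exp(2)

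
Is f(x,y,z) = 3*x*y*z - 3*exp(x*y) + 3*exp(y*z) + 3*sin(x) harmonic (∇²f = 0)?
No, ∇²f = -3*x**2*exp(x*y) - 3*y**2*exp(x*y) + 3*y**2*exp(y*z) + 3*z**2*exp(y*z) - 3*sin(x)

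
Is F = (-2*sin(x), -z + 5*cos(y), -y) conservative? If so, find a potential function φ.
Yes, F is conservative. φ = -y*z + 5*sin(y) + 2*cos(x)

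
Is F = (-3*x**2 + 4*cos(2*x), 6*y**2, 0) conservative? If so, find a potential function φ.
Yes, F is conservative. φ = -x**3 + 2*y**3 + 2*sin(2*x)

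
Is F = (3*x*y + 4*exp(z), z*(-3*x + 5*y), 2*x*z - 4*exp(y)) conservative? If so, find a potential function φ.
No, ∇×F = (3*x - 5*y - 4*exp(y), -2*z + 4*exp(z), -3*x - 3*z) ≠ 0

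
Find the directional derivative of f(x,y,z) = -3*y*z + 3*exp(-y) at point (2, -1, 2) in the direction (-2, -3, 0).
9*sqrt(13)*(2 + E)/13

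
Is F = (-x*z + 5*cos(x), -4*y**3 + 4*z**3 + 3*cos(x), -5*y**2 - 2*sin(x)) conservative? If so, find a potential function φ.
No, ∇×F = (-10*y - 12*z**2, -x + 2*cos(x), -3*sin(x)) ≠ 0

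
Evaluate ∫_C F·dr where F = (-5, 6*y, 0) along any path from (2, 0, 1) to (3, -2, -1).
7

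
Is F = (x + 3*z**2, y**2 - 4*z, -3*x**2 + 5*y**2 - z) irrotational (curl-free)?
No, ∇×F = (10*y + 4, 6*x + 6*z, 0)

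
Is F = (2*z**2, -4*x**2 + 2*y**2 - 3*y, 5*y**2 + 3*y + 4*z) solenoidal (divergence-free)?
No, ∇·F = 4*y + 1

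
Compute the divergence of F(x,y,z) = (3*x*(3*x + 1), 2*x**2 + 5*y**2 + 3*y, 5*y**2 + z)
18*x + 10*y + 7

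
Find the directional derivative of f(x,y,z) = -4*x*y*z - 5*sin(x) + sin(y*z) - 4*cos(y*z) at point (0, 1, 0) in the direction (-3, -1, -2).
13*sqrt(14)/14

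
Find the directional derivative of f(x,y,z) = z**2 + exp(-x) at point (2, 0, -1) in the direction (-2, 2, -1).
2*exp(-2)/3 + 2/3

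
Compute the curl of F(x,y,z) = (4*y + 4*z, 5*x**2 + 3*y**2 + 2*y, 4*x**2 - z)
(0, 4 - 8*x, 10*x - 4)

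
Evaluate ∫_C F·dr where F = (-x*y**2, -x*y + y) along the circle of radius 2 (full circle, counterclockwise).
0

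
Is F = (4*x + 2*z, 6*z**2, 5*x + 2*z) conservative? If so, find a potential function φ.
No, ∇×F = (-12*z, -3, 0) ≠ 0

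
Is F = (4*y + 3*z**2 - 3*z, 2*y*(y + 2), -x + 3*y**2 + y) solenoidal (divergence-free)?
No, ∇·F = 4*y + 4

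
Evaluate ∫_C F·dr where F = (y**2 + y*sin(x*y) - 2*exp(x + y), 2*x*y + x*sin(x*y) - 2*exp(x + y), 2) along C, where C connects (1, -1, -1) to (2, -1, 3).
-2*E - cos(2) + cos(1) + 11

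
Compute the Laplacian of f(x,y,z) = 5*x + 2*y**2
4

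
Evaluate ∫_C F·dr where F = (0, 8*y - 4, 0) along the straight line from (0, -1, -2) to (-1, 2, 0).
0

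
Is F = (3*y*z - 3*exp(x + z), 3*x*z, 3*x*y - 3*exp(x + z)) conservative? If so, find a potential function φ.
Yes, F is conservative. φ = 3*x*y*z - 3*exp(x + z)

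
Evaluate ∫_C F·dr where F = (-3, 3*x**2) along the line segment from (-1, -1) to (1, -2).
-7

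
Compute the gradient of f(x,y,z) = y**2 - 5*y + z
(0, 2*y - 5, 1)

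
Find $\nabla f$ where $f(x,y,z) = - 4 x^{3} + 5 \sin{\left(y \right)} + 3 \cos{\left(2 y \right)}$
(-12*x**2, (5 - 12*sin(y))*cos(y), 0)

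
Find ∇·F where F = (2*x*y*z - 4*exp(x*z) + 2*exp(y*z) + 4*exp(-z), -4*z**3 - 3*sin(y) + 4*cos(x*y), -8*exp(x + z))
-4*x*sin(x*y) + 2*y*z - 4*z*exp(x*z) - 8*exp(x + z) - 3*cos(y)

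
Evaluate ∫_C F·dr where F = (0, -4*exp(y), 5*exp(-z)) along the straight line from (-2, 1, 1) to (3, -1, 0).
-5 + exp(-1) + 4*E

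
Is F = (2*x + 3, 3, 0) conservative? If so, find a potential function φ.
Yes, F is conservative. φ = x**2 + 3*x + 3*y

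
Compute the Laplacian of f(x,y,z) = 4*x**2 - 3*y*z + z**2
10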